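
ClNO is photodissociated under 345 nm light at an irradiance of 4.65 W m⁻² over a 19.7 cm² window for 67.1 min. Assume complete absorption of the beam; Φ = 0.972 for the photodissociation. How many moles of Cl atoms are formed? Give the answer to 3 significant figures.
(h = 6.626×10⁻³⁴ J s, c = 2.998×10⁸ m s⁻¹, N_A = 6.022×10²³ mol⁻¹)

1.03×10⁻⁴ mol

Photon energy at 345 nm: hc/λ = (6.626×10⁻³⁴)(2.998×10⁸)/(345×10⁻⁹) = 5.758×10⁻¹⁹ J.
Energy delivered: (4.65 W m⁻²)(19.7×10⁻⁴ m²)(4026 s) = 36.88 J.
Photons incident: 36.88 / 5.758×10⁻¹⁹ = 6.405×10¹⁹, i.e. 6.405×10¹⁹/6.022×10²³ = 1.064×10⁻⁴ mol.
Product: Φ × n_abs = 0.972 × 1.064×10⁻⁴ = 1.034×10⁻⁴ mol.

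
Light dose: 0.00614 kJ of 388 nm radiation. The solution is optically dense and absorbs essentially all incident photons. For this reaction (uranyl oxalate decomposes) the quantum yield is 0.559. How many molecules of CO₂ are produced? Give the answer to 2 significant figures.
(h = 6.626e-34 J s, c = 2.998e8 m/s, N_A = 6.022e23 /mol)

Photon energy at 388 nm: hc/λ = (6.626e-34)(2.998e8)/(388e-9) = 5.120e-19 J.
Incident energy: 0.00614 kJ = 6.14 J.
Photons incident: 6.14 / 5.120e-19 = 1.199e19, i.e. 1.199e19/6.022e23 = 1.991e-5 mol.
Product: Φ × n_abs = 0.559 × 1.991e-5 = 1.113e-5 mol.
As a count: 1.113e-5 × 6.022e23 = 6.7e18.

6.7e18 molecules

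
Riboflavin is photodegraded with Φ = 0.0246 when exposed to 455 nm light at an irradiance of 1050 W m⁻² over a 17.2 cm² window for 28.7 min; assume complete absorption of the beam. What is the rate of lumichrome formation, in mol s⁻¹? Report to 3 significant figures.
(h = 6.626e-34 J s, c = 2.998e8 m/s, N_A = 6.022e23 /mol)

1.69e-7 mol s⁻¹

Photon energy at 455 nm: hc/λ = (6.626e-34)(2.998e8)/(455e-9) = 4.366e-19 J.
Energy delivered: (1050 W m⁻²)(17.2e-4 m²)(1722 s) = 3110 J.
Photons incident: 3110 / 4.366e-19 = 7.123e21, i.e. 7.123e21/6.022e23 = 0.01183 mol.
Product formed: 0.0246 × 0.01183 = 2.910e-4 mol.
Rate: 2.910e-4 / 1722 s = 1.69e-7 mol s⁻¹.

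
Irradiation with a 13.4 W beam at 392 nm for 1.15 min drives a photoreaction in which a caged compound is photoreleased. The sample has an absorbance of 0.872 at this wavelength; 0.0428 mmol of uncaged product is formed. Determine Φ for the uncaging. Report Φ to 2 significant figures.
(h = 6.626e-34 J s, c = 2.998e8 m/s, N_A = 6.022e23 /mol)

Φ = 0.016

Product: 0.0428 mmol = 4.28e-5 mol.
Photon energy at 392 nm: hc/λ = (6.626e-34)(2.998e8)/(392e-9) = 5.068e-19 J.
Energy delivered: (13.4 W)(69 s) = 924.6 J.
Photons incident: 924.6 / 5.068e-19 = 1.824e21, i.e. 1.824e21/6.022e23 = 0.003029 mol.
Fraction absorbed: 1 − 10^(−0.872) = 0.8657.
Photons absorbed: 0.8657 × 0.003029 = 0.002622 mol.
Φ = 4.28e-5 mol / 0.002622 mol photons = 0.016.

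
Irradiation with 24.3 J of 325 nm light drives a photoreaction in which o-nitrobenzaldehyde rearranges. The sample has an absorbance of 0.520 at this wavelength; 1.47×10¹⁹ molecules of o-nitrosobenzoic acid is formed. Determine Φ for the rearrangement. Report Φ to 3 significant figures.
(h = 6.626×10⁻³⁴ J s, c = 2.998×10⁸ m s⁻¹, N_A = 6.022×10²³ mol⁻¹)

Φ = 0.530

Product: 1.47×10¹⁹ / 6.022×10²³ = 2.441×10⁻⁵ mol.
Photon energy at 325 nm: hc/λ = (6.626×10⁻³⁴)(2.998×10⁸)/(325×10⁻⁹) = 6.112×10⁻¹⁹ J.
Photons incident: 24.3 / 6.112×10⁻¹⁹ = 3.976×10¹⁹, i.e. 3.976×10¹⁹/6.022×10²³ = 6.602×10⁻⁵ mol.
Fraction absorbed: 1 − 10^(−0.520) = 0.6980.
Photons absorbed: 0.6980 × 6.602×10⁻⁵ = 4.608×10⁻⁵ mol.
Φ = 2.441×10⁻⁵ mol / 4.608×10⁻⁵ mol photons = 0.530.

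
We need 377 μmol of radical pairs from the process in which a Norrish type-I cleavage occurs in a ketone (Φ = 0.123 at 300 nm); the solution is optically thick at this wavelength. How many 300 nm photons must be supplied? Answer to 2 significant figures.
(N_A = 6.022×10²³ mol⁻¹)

Product: 377 μmol = 3.77×10⁻⁴ mol.
Photons that must be absorbed: 3.77×10⁻⁴ / 0.123 = 0.003065 mol.
Photon count: 0.003065 × 6.022×10²³ = 1.8×10²¹.

1.8×10²¹ photons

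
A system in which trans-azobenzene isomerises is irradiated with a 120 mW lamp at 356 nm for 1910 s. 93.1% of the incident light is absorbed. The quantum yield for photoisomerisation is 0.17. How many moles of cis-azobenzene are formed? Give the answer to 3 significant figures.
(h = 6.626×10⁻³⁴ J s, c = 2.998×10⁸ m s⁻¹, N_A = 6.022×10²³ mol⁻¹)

Photon energy at 356 nm: hc/λ = (6.626×10⁻³⁴)(2.998×10⁸)/(356×10⁻⁹) = 5.580×10⁻¹⁹ J.
Energy delivered: (120 mW)(1910 s) = 229.2 J.
Photons incident: 229.2 / 5.580×10⁻¹⁹ = 4.108×10²⁰, i.e. 4.108×10²⁰/6.022×10²³ = 6.822×10⁻⁴ mol.
Photons absorbed: 0.931 × 6.822×10⁻⁴ = 6.351×10⁻⁴ mol.
Product: Φ × n_abs = 0.17 × 6.351×10⁻⁴ = 1.080×10⁻⁴ mol.

1.08×10⁻⁴ mol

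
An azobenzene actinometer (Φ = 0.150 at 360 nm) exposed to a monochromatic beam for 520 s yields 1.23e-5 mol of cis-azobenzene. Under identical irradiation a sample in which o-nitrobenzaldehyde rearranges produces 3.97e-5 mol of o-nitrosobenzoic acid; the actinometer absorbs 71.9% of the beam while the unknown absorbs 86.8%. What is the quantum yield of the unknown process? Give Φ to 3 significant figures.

Φ = 0.401

Photons absorbed by the actinometer: 1.23e-5 / 0.150 = 8.200e-5 mol.
Incident flux: 8.200e-5 / 0.719 = 1.140e-4 einstein.
Absorbed by unknown: 0.868 × 1.140e-4 = 9.895e-5 mol.
Φ(unknown) = 3.97e-5 / 9.895e-5 = 0.401.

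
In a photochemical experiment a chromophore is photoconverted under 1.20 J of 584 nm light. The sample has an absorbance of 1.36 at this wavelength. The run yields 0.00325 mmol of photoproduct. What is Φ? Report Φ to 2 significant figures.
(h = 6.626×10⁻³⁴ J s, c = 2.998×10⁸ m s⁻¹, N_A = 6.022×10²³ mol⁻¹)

Product: 0.00325 mmol = 3.25×10⁻⁶ mol.
Photon energy at 584 nm: hc/λ = (6.626×10⁻³⁴)(2.998×10⁸)/(584×10⁻⁹) = 3.401×10⁻¹⁹ J.
Photons incident: 1.20 / 3.401×10⁻¹⁹ = 3.528×10¹⁸, i.e. 3.528×10¹⁸/6.022×10²³ = 5.859×10⁻⁶ mol.
Fraction absorbed: 1 − 10^(−1.36) = 0.9563.
Photons absorbed: 0.9563 × 5.859×10⁻⁶ = 5.603×10⁻⁶ mol.
Φ = 3.25×10⁻⁶ mol / 5.603×10⁻⁶ mol photons = 0.58.

Φ = 0.58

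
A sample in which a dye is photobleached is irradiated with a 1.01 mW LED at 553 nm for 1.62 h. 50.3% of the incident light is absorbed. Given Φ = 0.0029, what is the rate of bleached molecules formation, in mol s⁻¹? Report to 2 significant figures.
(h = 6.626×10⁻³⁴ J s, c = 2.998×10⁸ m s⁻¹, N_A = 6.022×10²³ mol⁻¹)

Photon energy at 553 nm: hc/λ = (6.626×10⁻³⁴)(2.998×10⁸)/(553×10⁻⁹) = 3.592×10⁻¹⁹ J.
Energy delivered: (1.01 mW)(5832 s) = 5.890 J.
Photons incident: 5.890 / 3.592×10⁻¹⁹ = 1.640×10¹⁹, i.e. 1.640×10¹⁹/6.022×10²³ = 2.723×10⁻⁵ mol.
Photons absorbed: 0.503 × 2.723×10⁻⁵ = 1.370×10⁻⁵ mol.
Product formed: 0.0029 × 1.370×10⁻⁵ = 3.973×10⁻⁸ mol.
Rate: 3.973×10⁻⁸ / 5832 s = 6.8×10⁻¹² mol s⁻¹.

6.8×10⁻¹² mol s⁻¹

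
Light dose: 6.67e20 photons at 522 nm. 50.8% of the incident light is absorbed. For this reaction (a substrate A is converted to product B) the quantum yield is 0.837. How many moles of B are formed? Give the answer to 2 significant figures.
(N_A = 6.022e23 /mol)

Moles of photons: 6.67e20 / 6.022e23 = 0.001108 mol.
Photons absorbed: 0.508 × 0.001108 = 5.629e-4 mol.
Product: Φ × n_abs = 0.837 × 5.629e-4 = 4.711e-4 mol.

4.7e-4 mol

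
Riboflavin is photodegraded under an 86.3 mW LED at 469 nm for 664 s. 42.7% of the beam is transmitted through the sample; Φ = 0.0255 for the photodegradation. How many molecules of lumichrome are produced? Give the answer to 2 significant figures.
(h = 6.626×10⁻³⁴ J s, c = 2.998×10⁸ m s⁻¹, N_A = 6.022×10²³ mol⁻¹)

Photon energy at 469 nm: hc/λ = (6.626×10⁻³⁴)(2.998×10⁸)/(469×10⁻⁹) = 4.236×10⁻¹⁹ J.
Energy delivered: (86.3 mW)(664 s) = 57.30 J.
Photons incident: 57.30 / 4.236×10⁻¹⁹ = 1.353×10²⁰, i.e. 1.353×10²⁰/6.022×10²³ = 2.247×10⁻⁴ mol.
Fraction absorbed: 1 − 42.7/100 = 0.5730.
Photons absorbed: 0.5730 × 2.247×10⁻⁴ = 1.288×10⁻⁴ mol.
Product: Φ × n_abs = 0.0255 × 1.288×10⁻⁴ = 3.284×10⁻⁶ mol.
As a count: 3.284×10⁻⁶ × 6.022×10²³ = 2.0×10¹⁸.

2.0×10¹⁸ molecules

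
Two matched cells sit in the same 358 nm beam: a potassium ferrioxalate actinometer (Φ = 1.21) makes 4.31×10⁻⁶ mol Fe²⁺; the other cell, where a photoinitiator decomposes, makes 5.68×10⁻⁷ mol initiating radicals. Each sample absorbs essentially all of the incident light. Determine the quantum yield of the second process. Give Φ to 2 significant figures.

Photons absorbed by the actinometer: 4.31×10⁻⁶ / 1.21 = 3.562×10⁻⁶ mol.
Φ(unknown) = 5.68×10⁻⁷ / 3.562×10⁻⁶ = 0.16.

Φ = 0.16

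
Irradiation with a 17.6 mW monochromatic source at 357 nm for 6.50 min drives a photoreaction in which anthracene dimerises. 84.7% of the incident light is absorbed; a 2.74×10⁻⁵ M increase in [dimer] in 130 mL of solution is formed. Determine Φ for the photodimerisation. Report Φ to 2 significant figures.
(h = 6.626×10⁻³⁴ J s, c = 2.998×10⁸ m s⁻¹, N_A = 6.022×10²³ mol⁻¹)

Product: (2.74×10⁻⁵ M)(0.13 L) = 3.562×10⁻⁶ mol.
Photon energy at 357 nm: hc/λ = (6.626×10⁻³⁴)(2.998×10⁸)/(357×10⁻⁹) = 5.564×10⁻¹⁹ J.
Energy delivered: (17.6 mW)(390 s) = 6.864 J.
Photons incident: 6.864 / 5.564×10⁻¹⁹ = 1.234×10¹⁹, i.e. 1.234×10¹⁹/6.022×10²³ = 2.049×10⁻⁵ mol.
Photons absorbed: 0.847 × 2.049×10⁻⁵ = 1.736×10⁻⁵ mol.
Φ = 3.562×10⁻⁶ mol / 1.736×10⁻⁵ mol photons = 0.21.

Φ = 0.21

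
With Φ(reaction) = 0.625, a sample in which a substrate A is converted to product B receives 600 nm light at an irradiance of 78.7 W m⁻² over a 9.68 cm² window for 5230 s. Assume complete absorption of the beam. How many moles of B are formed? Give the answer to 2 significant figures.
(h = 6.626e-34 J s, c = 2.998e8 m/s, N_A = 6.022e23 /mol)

0.0012 mol

Photon energy at 600 nm: hc/λ = (6.626e-34)(2.998e8)/(600e-9) = 3.311e-19 J.
Energy delivered: (78.7 W m⁻²)(9.68e-4 m²)(5230 s) = 398.4 J.
Photons incident: 398.4 / 3.311e-19 = 1.203e21, i.e. 1.203e21/6.022e23 = 0.001998 mol.
Product: Φ × n_abs = 0.625 × 0.001998 = 0.001249 mol.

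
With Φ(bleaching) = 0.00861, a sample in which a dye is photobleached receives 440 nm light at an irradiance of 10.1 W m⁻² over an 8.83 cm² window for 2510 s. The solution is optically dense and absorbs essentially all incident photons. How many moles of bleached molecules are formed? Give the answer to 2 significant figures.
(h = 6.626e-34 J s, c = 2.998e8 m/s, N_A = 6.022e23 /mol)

7.1e-7 mol

Photon energy at 440 nm: hc/λ = (6.626e-34)(2.998e8)/(440e-9) = 4.515e-19 J.
Energy delivered: (10.1 W m⁻²)(8.83e-4 m²)(2510 s) = 22.38 J.
Photons incident: 22.38 / 4.515e-19 = 4.957e19, i.e. 4.957e19/6.022e23 = 8.231e-5 mol.
Product: Φ × n_abs = 0.00861 × 8.231e-5 = 7.087e-7 mol.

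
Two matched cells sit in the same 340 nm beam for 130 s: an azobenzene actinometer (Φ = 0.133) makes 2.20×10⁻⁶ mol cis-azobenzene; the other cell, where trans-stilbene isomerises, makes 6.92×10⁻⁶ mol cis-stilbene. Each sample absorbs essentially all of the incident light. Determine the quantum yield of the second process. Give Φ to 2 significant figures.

Φ = 0.42

Photons absorbed by the actinometer: 2.20×10⁻⁶ / 0.133 = 1.654×10⁻⁵ mol.
Φ(unknown) = 6.92×10⁻⁶ / 1.654×10⁻⁵ = 0.42.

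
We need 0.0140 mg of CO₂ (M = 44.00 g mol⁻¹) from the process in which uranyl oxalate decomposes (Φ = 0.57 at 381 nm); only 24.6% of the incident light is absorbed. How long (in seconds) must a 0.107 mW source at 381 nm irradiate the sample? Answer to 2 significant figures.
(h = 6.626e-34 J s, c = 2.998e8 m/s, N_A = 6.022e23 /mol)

Product: 0.0140 mg / 44.00 g mol⁻¹ = 3.182e-7 mol.
Photons that must be absorbed: 3.182e-7 / 0.57 = 5.582e-7 mol.
Incident photons needed: 5.582e-7 / 0.246 = 2.269e-6 mol.
Photon energy: hc/λ = 5.214e-19 J; per mole, 3.140e5 J mol⁻¹.
Energy required: 2.269e-6 × 3.140e5 = 0.7125 J.
Time: 0.7125 J / 0.000107 W = 6700 s.

t ≈ 6700 s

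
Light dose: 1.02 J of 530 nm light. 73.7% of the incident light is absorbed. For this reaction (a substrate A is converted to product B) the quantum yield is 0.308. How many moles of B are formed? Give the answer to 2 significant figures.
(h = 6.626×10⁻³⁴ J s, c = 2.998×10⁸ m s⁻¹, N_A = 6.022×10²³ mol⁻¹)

Photon energy at 530 nm: hc/λ = (6.626×10⁻³⁴)(2.998×10⁸)/(530×10⁻⁹) = 3.748×10⁻¹⁹ J.
Photons incident: 1.02 / 3.748×10⁻¹⁹ = 2.721×10¹⁸, i.e. 2.721×10¹⁸/6.022×10²³ = 4.518×10⁻⁶ mol.
Photons absorbed: 0.737 × 4.518×10⁻⁶ = 3.330×10⁻⁶ mol.
Product: Φ × n_abs = 0.308 × 3.330×10⁻⁶ = 1.026×10⁻⁶ mol.

1.0×10⁻⁶ mol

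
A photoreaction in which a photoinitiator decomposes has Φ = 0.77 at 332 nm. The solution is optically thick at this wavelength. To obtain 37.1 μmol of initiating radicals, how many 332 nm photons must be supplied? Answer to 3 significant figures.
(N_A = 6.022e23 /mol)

2.90e19 photons

Product: 37.1 μmol = 3.71e-5 mol.
Photons that must be absorbed: 3.71e-5 / 0.77 = 4.818e-5 mol.
Photon count: 4.818e-5 × 6.022e23 = 2.90e19.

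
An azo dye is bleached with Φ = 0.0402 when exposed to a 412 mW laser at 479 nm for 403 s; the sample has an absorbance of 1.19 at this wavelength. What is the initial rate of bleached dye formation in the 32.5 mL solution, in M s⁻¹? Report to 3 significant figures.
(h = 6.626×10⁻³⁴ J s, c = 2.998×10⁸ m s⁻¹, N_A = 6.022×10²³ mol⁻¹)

1.91×10⁻⁶ M s⁻¹

Photon energy at 479 nm: hc/λ = (6.626×10⁻³⁴)(2.998×10⁸)/(479×10⁻⁹) = 4.147×10⁻¹⁹ J.
Energy delivered: (412 mW)(403 s) = 166.0 J.
Photons incident: 166.0 / 4.147×10⁻¹⁹ = 4.003×10²⁰, i.e. 4.003×10²⁰/6.022×10²³ = 6.647×10⁻⁴ mol.
Fraction absorbed: 1 − 10^(−1.19) = 0.9354.
Photons absorbed: 0.9354 × 6.647×10⁻⁴ = 6.218×10⁻⁴ mol.
Product formed: 0.0402 × 6.218×10⁻⁴ = 2.500×10⁻⁵ mol.
Rate: 2.500×10⁻⁵ mol / (403 s × 0.0325 L) = 1.91×10⁻⁶ M s⁻¹.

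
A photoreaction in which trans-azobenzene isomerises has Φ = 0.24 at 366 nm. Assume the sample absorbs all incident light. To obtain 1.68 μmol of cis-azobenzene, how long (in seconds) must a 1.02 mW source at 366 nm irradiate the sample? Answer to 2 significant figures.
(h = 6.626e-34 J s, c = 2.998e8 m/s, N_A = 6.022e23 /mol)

t ≈ 2200 s

Product: 1.68 μmol = 1.68e-6 mol.
Photons that must be absorbed: 1.68e-6 / 0.24 = 7.000e-6 mol.
Photon energy: hc/λ = 5.428e-19 J; per mole, 3.269e5 J mol⁻¹.
Energy required: 7.000e-6 × 3.269e5 = 2.288 J.
Time: 2.288 J / 0.00102 W = 2200 s.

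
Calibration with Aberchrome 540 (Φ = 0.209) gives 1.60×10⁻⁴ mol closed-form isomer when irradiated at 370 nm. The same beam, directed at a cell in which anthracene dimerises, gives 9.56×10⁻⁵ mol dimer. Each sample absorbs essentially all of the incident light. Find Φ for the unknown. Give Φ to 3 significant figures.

Photons absorbed by the actinometer: 1.60×10⁻⁴ / 0.209 = 7.656×10⁻⁴ mol.
Φ(unknown) = 9.56×10⁻⁵ / 7.656×10⁻⁴ = 0.125.

Φ = 0.125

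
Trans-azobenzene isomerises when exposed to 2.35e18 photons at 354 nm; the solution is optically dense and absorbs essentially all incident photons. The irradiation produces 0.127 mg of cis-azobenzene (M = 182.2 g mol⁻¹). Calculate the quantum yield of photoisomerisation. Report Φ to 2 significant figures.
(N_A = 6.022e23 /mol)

Product: 0.127 mg / 182.2 g mol⁻¹ = 6.970e-7 mol.
Moles of photons: 2.35e18 / 6.022e23 = 3.902e-6 mol.
Φ = 6.970e-7 mol / 3.902e-6 mol photons = 0.18.

Φ = 0.18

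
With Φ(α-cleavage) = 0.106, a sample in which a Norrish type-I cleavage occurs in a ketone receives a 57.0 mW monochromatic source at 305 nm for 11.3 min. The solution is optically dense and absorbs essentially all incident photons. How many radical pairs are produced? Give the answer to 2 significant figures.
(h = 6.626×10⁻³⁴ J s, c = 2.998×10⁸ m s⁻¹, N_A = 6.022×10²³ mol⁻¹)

Photon energy at 305 nm: hc/λ = (6.626×10⁻³⁴)(2.998×10⁸)/(305×10⁻⁹) = 6.513×10⁻¹⁹ J.
Energy delivered: (57.0 mW)(678 s) = 38.65 J.
Photons incident: 38.65 / 6.513×10⁻¹⁹ = 5.934×10¹⁹, i.e. 5.934×10¹⁹/6.022×10²³ = 9.854×10⁻⁵ mol.
Product: Φ × n_abs = 0.106 × 9.854×10⁻⁵ = 1.045×10⁻⁵ mol.
As a count: 1.045×10⁻⁵ × 6.022×10²³ = 6.3×10¹⁸.

6.3×10¹⁸ radical pairs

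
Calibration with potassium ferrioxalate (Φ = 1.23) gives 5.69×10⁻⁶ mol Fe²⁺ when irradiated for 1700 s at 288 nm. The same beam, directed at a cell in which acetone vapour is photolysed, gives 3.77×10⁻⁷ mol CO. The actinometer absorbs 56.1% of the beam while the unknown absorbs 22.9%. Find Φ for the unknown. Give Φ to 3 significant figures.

Photons absorbed by the actinometer: 5.69×10⁻⁶ / 1.23 = 4.626×10⁻⁶ mol.
Incident flux: 4.626×10⁻⁶ / 0.561 = 8.246×10⁻⁶ einstein.
Absorbed by unknown: 0.229 × 8.246×10⁻⁶ = 1.888×10⁻⁶ mol.
Φ(unknown) = 3.77×10⁻⁷ / 1.888×10⁻⁶ = 0.200.

Φ = 0.200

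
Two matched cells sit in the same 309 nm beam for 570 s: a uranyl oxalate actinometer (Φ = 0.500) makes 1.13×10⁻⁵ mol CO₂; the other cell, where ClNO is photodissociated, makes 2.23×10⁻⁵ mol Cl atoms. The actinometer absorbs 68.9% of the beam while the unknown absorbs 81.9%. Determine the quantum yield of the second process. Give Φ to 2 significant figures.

Φ = 0.83

Photons absorbed by the actinometer: 1.13×10⁻⁵ / 0.500 = 2.260×10⁻⁵ mol.
Incident flux: 2.260×10⁻⁵ / 0.689 = 3.280×10⁻⁵ einstein.
Absorbed by unknown: 0.819 × 3.280×10⁻⁵ = 2.686×10⁻⁵ mol.
Φ(unknown) = 2.23×10⁻⁵ / 2.686×10⁻⁵ = 0.83.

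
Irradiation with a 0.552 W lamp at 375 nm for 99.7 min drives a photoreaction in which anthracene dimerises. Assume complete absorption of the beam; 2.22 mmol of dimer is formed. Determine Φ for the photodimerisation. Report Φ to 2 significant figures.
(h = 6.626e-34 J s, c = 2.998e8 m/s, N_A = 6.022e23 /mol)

Product: 2.22 mmol = 0.00222 mol.
Photon energy at 375 nm: hc/λ = (6.626e-34)(2.998e8)/(375e-9) = 5.297e-19 J.
Energy delivered: (0.552 W)(5982 s) = 3302 J.
Photons incident: 3302 / 5.297e-19 = 6.234e21, i.e. 6.234e21/6.022e23 = 0.01035 mol.
Φ = 0.00222 mol / 0.01035 mol photons = 0.21.

Φ = 0.21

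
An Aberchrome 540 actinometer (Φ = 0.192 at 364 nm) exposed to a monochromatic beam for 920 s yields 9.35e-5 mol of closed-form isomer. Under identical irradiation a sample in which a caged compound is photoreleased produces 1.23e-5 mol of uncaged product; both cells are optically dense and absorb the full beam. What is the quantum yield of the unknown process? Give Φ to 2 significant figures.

Photons absorbed by the actinometer: 9.35e-5 / 0.192 = 4.870e-4 mol.
Φ(unknown) = 1.23e-5 / 4.870e-4 = 0.025.

Φ = 0.025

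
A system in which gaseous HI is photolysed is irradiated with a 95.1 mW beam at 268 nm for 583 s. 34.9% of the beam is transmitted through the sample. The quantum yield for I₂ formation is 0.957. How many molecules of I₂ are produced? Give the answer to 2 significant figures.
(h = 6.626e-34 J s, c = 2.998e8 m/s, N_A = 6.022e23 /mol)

4.7e19 molecules

Photon energy at 268 nm: hc/λ = (6.626e-34)(2.998e8)/(268e-9) = 7.412e-19 J.
Energy delivered: (95.1 mW)(583 s) = 55.44 J.
Photons incident: 55.44 / 7.412e-19 = 7.480e19, i.e. 7.480e19/6.022e23 = 1.242e-4 mol.
Fraction absorbed: 1 − 34.9/100 = 0.6510.
Photons absorbed: 0.6510 × 1.242e-4 = 8.085e-5 mol.
Product: Φ × n_abs = 0.957 × 8.085e-5 = 7.737e-5 mol.
As a count: 7.737e-5 × 6.022e23 = 4.7e19.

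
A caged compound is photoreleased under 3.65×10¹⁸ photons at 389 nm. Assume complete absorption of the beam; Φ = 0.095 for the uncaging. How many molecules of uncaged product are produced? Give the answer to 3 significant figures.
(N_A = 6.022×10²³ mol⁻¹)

3.47×10¹⁷ molecules

Moles of photons: 3.65×10¹⁸ / 6.022×10²³ = 6.061×10⁻⁶ mol.
Product: Φ × n_abs = 0.095 × 6.061×10⁻⁶ = 5.758×10⁻⁷ mol.
As a count: 5.758×10⁻⁷ × 6.022×10²³ = 3.47×10¹⁷.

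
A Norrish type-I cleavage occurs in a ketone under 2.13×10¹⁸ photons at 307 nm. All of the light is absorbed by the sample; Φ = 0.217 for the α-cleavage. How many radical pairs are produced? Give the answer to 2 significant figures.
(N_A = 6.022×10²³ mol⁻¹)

Moles of photons: 2.13×10¹⁸ / 6.022×10²³ = 3.537×10⁻⁶ mol.
Product: Φ × n_abs = 0.217 × 3.537×10⁻⁶ = 7.675×10⁻⁷ mol.
As a count: 7.675×10⁻⁷ × 6.022×10²³ = 4.6×10¹⁷.

4.6×10¹⁷ radical pairs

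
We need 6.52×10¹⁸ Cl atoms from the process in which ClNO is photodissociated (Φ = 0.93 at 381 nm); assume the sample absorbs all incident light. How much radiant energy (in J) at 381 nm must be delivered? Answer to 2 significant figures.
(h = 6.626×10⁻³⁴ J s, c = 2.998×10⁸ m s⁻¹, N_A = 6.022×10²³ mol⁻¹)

3.7 J

Product: 6.52×10¹⁸ / 6.022×10²³ = 1.083×10⁻⁵ mol.
Photons that must be absorbed: 1.083×10⁻⁵ / 0.93 = 1.165×10⁻⁵ mol.
Photon energy: hc/λ = 5.214×10⁻¹⁹ J; per mole, 3.140×10⁵ J mol⁻¹.
Energy required: 1.165×10⁻⁵ × 3.140×10⁵ = 3.7 J.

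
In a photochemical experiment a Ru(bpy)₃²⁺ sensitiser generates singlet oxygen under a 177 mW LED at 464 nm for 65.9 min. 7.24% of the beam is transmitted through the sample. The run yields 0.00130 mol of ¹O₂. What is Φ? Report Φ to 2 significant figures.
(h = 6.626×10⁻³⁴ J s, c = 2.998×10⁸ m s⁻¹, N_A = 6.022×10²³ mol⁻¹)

Φ = 0.52

Photon energy at 464 nm: hc/λ = (6.626×10⁻³⁴)(2.998×10⁸)/(464×10⁻⁹) = 4.281×10⁻¹⁹ J.
Energy delivered: (177 mW)(3954 s) = 699.9 J.
Photons incident: 699.9 / 4.281×10⁻¹⁹ = 1.635×10²¹, i.e. 1.635×10²¹/6.022×10²³ = 0.002715 mol.
Fraction absorbed: 1 − 7.24/100 = 0.9276.
Photons absorbed: 0.9276 × 0.002715 = 0.002518 mol.
Φ = 0.00130 mol / 0.002518 mol photons = 0.52.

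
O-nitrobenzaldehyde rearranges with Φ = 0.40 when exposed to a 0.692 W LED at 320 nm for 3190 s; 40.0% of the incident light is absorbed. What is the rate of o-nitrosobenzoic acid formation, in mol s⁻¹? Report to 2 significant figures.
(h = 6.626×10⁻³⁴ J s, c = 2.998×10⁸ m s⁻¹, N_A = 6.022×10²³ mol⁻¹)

3.0×10⁻⁷ mol s⁻¹

Photon energy at 320 nm: hc/λ = (6.626×10⁻³⁴)(2.998×10⁸)/(320×10⁻⁹) = 6.208×10⁻¹⁹ J.
Energy delivered: (0.692 W)(3190 s) = 2207 J.
Photons incident: 2207 / 6.208×10⁻¹⁹ = 3.555×10²¹, i.e. 3.555×10²¹/6.022×10²³ = 0.005903 mol.
Photons absorbed: 0.400 × 0.005903 = 0.002361 mol.
Product formed: 0.40 × 0.002361 = 9.444×10⁻⁴ mol.
Rate: 9.444×10⁻⁴ / 3190 s = 3.0×10⁻⁷ mol s⁻¹.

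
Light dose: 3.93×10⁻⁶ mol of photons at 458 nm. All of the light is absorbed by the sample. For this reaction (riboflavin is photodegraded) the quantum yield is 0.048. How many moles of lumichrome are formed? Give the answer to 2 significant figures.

Product: Φ × n_abs = 0.048 × 3.93×10⁻⁶ = 1.886×10⁻⁷ mol.

1.9×10⁻⁷ mol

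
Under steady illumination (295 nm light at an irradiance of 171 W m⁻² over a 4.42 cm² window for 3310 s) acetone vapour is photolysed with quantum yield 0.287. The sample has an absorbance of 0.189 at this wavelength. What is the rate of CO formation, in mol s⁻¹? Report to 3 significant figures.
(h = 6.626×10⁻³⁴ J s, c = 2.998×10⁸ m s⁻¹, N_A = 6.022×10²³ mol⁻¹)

Photon energy at 295 nm: hc/λ = (6.626×10⁻³⁴)(2.998×10⁸)/(295×10⁻⁹) = 6.734×10⁻¹⁹ J.
Energy delivered: (171 W m⁻²)(4.42×10⁻⁴ m²)(3310 s) = 250.2 J.
Photons incident: 250.2 / 6.734×10⁻¹⁹ = 3.715×10²⁰, i.e. 3.715×10²⁰/6.022×10²³ = 6.169×10⁻⁴ mol.
Fraction absorbed: 1 − 10^(−0.189) = 0.3529.
Photons absorbed: 0.3529 × 6.169×10⁻⁴ = 2.177×10⁻⁴ mol.
Product formed: 0.287 × 2.177×10⁻⁴ = 6.248×10⁻⁵ mol.
Rate: 6.248×10⁻⁵ / 3310 s = 1.89×10⁻⁸ mol s⁻¹.

1.89×10⁻⁸ mol s⁻¹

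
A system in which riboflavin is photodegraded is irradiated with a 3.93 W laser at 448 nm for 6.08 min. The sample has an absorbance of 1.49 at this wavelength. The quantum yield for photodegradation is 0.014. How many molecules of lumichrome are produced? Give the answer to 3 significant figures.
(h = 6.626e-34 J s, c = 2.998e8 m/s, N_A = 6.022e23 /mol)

Photon energy at 448 nm: hc/λ = (6.626e-34)(2.998e8)/(448e-9) = 4.434e-19 J.
Energy delivered: (3.93 W)(364.8 s) = 1434 J.
Photons incident: 1434 / 4.434e-19 = 3.234e21, i.e. 3.234e21/6.022e23 = 0.005370 mol.
Fraction absorbed: 1 − 10^(−1.49) = 0.9676.
Photons absorbed: 0.9676 × 0.005370 = 0.005196 mol.
Product: Φ × n_abs = 0.014 × 0.005196 = 7.274e-5 mol.
As a count: 7.274e-5 × 6.022e23 = 4.38e19.

4.38e19 molecules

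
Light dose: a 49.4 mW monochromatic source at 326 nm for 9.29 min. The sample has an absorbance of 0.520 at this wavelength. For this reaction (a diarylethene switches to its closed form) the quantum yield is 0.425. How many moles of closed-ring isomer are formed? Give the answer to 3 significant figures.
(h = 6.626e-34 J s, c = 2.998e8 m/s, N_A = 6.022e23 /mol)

2.23e-5 mol

Photon energy at 326 nm: hc/λ = (6.626e-34)(2.998e8)/(326e-9) = 6.093e-19 J.
Energy delivered: (49.4 mW)(557.4 s) = 27.54 J.
Photons incident: 27.54 / 6.093e-19 = 4.520e19, i.e. 4.520e19/6.022e23 = 7.506e-5 mol.
Fraction absorbed: 1 − 10^(−0.520) = 0.6980.
Photons absorbed: 0.6980 × 7.506e-5 = 5.239e-5 mol.
Product: Φ × n_abs = 0.425 × 5.239e-5 = 2.227e-5 mol.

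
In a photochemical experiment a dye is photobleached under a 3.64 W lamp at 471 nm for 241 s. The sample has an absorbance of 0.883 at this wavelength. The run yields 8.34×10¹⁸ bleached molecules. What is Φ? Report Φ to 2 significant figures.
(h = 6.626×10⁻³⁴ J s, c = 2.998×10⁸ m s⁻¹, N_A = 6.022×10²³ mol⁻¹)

Product: 8.34×10¹⁸ / 6.022×10²³ = 1.385×10⁻⁵ mol.
Photon energy at 471 nm: hc/λ = (6.626×10⁻³⁴)(2.998×10⁸)/(471×10⁻⁹) = 4.218×10⁻¹⁹ J.
Energy delivered: (3.64 W)(241 s) = 877.2 J.
Photons incident: 877.2 / 4.218×10⁻¹⁹ = 2.080×10²¹, i.e. 2.080×10²¹/6.022×10²³ = 0.003454 mol.
Fraction absorbed: 1 − 10^(−0.883) = 0.8691.
Photons absorbed: 0.8691 × 0.003454 = 0.003002 mol.
Φ = 1.385×10⁻⁵ mol / 0.003002 mol photons = 0.0046.

Φ = 0.0046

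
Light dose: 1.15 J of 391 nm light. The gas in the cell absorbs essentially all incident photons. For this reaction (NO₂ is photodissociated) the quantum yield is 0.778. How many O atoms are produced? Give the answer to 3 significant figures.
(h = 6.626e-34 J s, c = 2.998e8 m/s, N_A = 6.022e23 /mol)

1.76e18 atoms

Photon energy at 391 nm: hc/λ = (6.626e-34)(2.998e8)/(391e-9) = 5.080e-19 J.
Photons incident: 1.15 / 5.080e-19 = 2.264e18, i.e. 2.264e18/6.022e23 = 3.760e-6 mol.
Product: Φ × n_abs = 0.778 × 3.760e-6 = 2.925e-6 mol.
As a count: 2.925e-6 × 6.022e23 = 1.76e18.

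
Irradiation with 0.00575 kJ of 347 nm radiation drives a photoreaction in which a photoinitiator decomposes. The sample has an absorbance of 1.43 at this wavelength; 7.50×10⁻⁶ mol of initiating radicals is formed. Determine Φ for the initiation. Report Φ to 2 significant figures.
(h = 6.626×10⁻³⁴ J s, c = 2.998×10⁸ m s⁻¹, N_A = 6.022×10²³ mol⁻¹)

Φ = 0.47

Photon energy at 347 nm: hc/λ = (6.626×10⁻³⁴)(2.998×10⁸)/(347×10⁻⁹) = 5.725×10⁻¹⁹ J.
Incident energy: 0.00575 kJ = 5.75 J.
Photons incident: 5.75 / 5.725×10⁻¹⁹ = 1.004×10¹⁹, i.e. 1.004×10¹⁹/6.022×10²³ = 1.667×10⁻⁵ mol.
Fraction absorbed: 1 − 10^(−1.43) = 0.9628.
Photons absorbed: 0.9628 × 1.667×10⁻⁵ = 1.605×10⁻⁵ mol.
Φ = 7.50×10⁻⁶ mol / 1.605×10⁻⁵ mol photons = 0.47.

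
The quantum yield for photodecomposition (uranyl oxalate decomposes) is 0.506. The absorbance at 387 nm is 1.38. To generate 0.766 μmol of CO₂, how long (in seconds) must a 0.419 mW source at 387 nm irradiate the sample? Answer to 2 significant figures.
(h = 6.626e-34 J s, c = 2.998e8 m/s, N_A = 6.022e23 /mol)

t ≈ 1200 s

Product: 0.766 μmol = 7.66e-7 mol.
Photons that must be absorbed: 7.66e-7 / 0.506 = 1.514e-6 mol.
Fraction absorbed: 1 − 10^(−1.38) = 0.9583.
Incident photons needed: 1.514e-6 / 0.9583 = 1.580e-6 mol.
Photon energy: hc/λ = 5.133e-19 J; per mole, 3.091e5 J mol⁻¹.
Energy required: 1.580e-6 × 3.091e5 = 0.4884 J.
Time: 0.4884 J / 0.000419 W = 1200 s.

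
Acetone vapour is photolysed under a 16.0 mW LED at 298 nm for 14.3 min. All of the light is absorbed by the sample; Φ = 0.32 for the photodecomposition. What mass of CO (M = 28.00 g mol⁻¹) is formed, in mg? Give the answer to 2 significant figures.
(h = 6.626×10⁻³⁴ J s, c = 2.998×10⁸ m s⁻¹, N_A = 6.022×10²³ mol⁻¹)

Photon energy at 298 nm: hc/λ = (6.626×10⁻³⁴)(2.998×10⁸)/(298×10⁻⁹) = 6.666×10⁻¹⁹ J.
Energy delivered: (16.0 mW)(858 s) = 13.73 J.
Photons incident: 13.73 / 6.666×10⁻¹⁹ = 2.060×10¹⁹, i.e. 2.060×10¹⁹/6.022×10²³ = 3.421×10⁻⁵ mol.
Product: Φ × n_abs = 0.32 × 3.421×10⁻⁵ = 1.095×10⁻⁵ mol.
Mass: 1.095×10⁻⁵ × 28.00 = 3.066×10⁻⁴ g = 0.31 mg.

0.31 mg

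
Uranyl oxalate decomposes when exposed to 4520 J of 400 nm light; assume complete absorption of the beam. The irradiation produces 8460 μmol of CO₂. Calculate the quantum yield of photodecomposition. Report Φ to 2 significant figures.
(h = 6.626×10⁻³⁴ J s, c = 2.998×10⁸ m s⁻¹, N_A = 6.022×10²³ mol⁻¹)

Φ = 0.56

Product: 8460 μmol = 0.00846 mol.
Photon energy at 400 nm: hc/λ = (6.626×10⁻³⁴)(2.998×10⁸)/(400×10⁻⁹) = 4.966×10⁻¹⁹ J.
Photons incident: 4520 / 4.966×10⁻¹⁹ = 9.102×10²¹, i.e. 9.102×10²¹/6.022×10²³ = 0.01511 mol.
Φ = 0.00846 mol / 0.01511 mol photons = 0.56.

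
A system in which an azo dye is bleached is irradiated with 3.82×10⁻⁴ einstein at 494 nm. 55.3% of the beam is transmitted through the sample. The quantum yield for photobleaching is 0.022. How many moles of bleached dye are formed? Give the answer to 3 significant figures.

Fraction absorbed: 1 − 55.3/100 = 0.4470.
Photons absorbed: 0.4470 × 3.82×10⁻⁴ = 1.708×10⁻⁴ mol.
Product: Φ × n_abs = 0.022 × 1.708×10⁻⁴ = 3.758×10⁻⁶ mol.

3.76×10⁻⁶ mol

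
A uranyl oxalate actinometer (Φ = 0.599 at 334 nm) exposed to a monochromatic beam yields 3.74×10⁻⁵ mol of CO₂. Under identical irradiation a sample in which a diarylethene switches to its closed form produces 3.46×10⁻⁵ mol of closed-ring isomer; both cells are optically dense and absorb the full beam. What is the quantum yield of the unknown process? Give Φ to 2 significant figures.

Photons absorbed by the actinometer: 3.74×10⁻⁵ / 0.599 = 6.244×10⁻⁵ mol.
Φ(unknown) = 3.46×10⁻⁵ / 6.244×10⁻⁵ = 0.55.

Φ = 0.55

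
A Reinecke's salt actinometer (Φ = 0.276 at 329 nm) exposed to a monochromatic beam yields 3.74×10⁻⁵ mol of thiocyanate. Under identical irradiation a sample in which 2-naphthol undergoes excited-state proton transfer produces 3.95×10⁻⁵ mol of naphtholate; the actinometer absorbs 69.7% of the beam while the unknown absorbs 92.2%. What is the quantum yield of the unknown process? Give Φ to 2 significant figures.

Photons absorbed by the actinometer: 3.74×10⁻⁵ / 0.276 = 1.355×10⁻⁴ mol.
Incident flux: 1.355×10⁻⁴ / 0.697 = 1.944×10⁻⁴ einstein.
Absorbed by unknown: 0.922 × 1.944×10⁻⁴ = 1.792×10⁻⁴ mol.
Φ(unknown) = 3.95×10⁻⁵ / 1.792×10⁻⁴ = 0.22.

Φ = 0.22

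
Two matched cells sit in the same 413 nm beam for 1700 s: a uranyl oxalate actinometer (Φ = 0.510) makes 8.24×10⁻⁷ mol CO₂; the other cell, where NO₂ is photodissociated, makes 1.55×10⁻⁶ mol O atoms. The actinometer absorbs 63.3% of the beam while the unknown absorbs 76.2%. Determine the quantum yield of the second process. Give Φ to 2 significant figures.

Φ = 0.80

Photons absorbed by the actinometer: 8.24×10⁻⁷ / 0.510 = 1.616×10⁻⁶ mol.
Incident flux: 1.616×10⁻⁶ / 0.633 = 2.553×10⁻⁶ einstein.
Absorbed by unknown: 0.762 × 2.553×10⁻⁶ = 1.945×10⁻⁶ mol.
Φ(unknown) = 1.55×10⁻⁶ / 1.945×10⁻⁶ = 0.80.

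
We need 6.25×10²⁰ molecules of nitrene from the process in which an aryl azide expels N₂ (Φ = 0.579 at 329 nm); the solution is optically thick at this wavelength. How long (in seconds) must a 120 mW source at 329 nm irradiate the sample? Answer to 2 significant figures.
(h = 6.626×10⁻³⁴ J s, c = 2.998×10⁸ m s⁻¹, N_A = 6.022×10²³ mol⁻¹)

t ≈ 5400 s

Product: 6.25×10²⁰ / 6.022×10²³ = 0.001038 mol.
Photons that must be absorbed: 0.001038 / 0.579 = 0.001793 mol.
Photon energy: hc/λ = 6.038×10⁻¹⁹ J; per mole, 3.636×10⁵ J mol⁻¹.
Energy required: 0.001793 × 3.636×10⁵ = 651.9 J.
Time: 651.9 J / 0.12 W = 5400 s.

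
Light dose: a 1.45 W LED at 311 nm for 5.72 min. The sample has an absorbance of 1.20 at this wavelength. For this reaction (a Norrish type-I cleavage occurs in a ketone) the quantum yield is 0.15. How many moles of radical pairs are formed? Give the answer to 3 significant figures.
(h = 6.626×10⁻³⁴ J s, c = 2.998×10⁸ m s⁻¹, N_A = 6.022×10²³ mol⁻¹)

Photon energy at 311 nm: hc/λ = (6.626×10⁻³⁴)(2.998×10⁸)/(311×10⁻⁹) = 6.387×10⁻¹⁹ J.
Energy delivered: (1.45 W)(343.2 s) = 497.6 J.
Photons incident: 497.6 / 6.387×10⁻¹⁹ = 7.791×10²⁰, i.e. 7.791×10²⁰/6.022×10²³ = 0.001294 mol.
Fraction absorbed: 1 − 10^(−1.20) = 0.9369.
Photons absorbed: 0.9369 × 0.001294 = 0.001212 mol.
Product: Φ × n_abs = 0.15 × 0.001212 = 1.818×10⁻⁴ mol.

1.82×10⁻⁴ mol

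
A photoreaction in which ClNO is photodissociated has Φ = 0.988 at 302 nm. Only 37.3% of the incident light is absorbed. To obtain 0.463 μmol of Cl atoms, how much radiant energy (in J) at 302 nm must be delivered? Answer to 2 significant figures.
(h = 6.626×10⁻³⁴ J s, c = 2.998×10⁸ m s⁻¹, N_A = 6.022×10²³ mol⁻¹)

0.50 J

Product: 0.463 μmol = 4.63×10⁻⁷ mol.
Photons that must be absorbed: 4.63×10⁻⁷ / 0.988 = 4.686×10⁻⁷ mol.
Incident photons needed: 4.686×10⁻⁷ / 0.373 = 1.256×10⁻⁶ mol.
Photon energy: hc/λ = 6.578×10⁻¹⁹ J; per mole, 3.961×10⁵ J mol⁻¹.
Energy required: 1.256×10⁻⁶ × 3.961×10⁵ = 0.50 J.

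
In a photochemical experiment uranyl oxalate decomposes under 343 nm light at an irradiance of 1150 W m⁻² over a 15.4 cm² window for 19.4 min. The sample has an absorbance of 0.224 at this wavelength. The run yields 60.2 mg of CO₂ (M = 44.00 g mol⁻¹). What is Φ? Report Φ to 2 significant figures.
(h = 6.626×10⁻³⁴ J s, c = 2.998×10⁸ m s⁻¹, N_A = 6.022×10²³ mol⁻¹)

Φ = 0.57

Product: 60.2 mg / 44.00 g mol⁻¹ = 0.001368 mol.
Photon energy at 343 nm: hc/λ = (6.626×10⁻³⁴)(2.998×10⁸)/(343×10⁻⁹) = 5.791×10⁻¹⁹ J.
Energy delivered: (1150 W m⁻²)(15.4×10⁻⁴ m²)(1164 s) = 2061 J.
Photons incident: 2061 / 5.791×10⁻¹⁹ = 3.559×10²¹, i.e. 3.559×10²¹/6.022×10²³ = 0.005910 mol.
Fraction absorbed: 1 − 10^(−0.224) = 0.4030.
Photons absorbed: 0.4030 × 0.005910 = 0.002382 mol.
Φ = 0.001368 mol / 0.002382 mol photons = 0.57.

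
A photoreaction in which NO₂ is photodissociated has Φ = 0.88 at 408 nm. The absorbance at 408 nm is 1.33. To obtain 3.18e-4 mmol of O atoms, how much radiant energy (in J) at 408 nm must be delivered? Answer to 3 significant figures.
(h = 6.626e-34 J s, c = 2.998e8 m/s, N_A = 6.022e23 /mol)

Product: 3.18e-4 mmol = 3.18e-7 mol.
Photons that must be absorbed: 3.18e-7 / 0.88 = 3.614e-7 mol.
Fraction absorbed: 1 − 10^(−1.33) = 0.9532.
Incident photons needed: 3.614e-7 / 0.9532 = 3.791e-7 mol.
Photon energy: hc/λ = 4.869e-19 J; per mole, 2.932e5 J mol⁻¹.
Energy required: 3.791e-7 × 2.932e5 = 0.111 J.

0.111 J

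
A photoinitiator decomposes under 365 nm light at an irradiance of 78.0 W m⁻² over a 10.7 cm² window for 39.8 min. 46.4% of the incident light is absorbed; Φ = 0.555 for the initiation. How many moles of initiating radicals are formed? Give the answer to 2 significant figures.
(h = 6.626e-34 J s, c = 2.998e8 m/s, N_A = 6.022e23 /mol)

Photon energy at 365 nm: hc/λ = (6.626e-34)(2.998e8)/(365e-9) = 5.442e-19 J.
Energy delivered: (78.0 W m⁻²)(10.7e-4 m²)(2388 s) = 199.3 J.
Photons incident: 199.3 / 5.442e-19 = 3.662e20, i.e. 3.662e20/6.022e23 = 6.081e-4 mol.
Photons absorbed: 0.464 × 6.081e-4 = 2.822e-4 mol.
Product: Φ × n_abs = 0.555 × 2.822e-4 = 1.566e-4 mol.

1.6e-4 mol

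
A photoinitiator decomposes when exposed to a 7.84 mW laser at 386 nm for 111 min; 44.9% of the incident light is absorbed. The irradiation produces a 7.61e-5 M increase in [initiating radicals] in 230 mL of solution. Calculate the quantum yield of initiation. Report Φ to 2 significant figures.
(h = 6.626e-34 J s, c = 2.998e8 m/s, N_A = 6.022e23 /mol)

Φ = 0.23

Product: (7.61e-5 M)(0.23 L) = 1.750e-5 mol.
Photon energy at 386 nm: hc/λ = (6.626e-34)(2.998e8)/(386e-9) = 5.146e-19 J.
Energy delivered: (7.84 mW)(6660 s) = 52.21 J.
Photons incident: 52.21 / 5.146e-19 = 1.015e20, i.e. 1.015e20/6.022e23 = 1.685e-4 mol.
Photons absorbed: 0.449 × 1.685e-4 = 7.566e-5 mol.
Φ = 1.750e-5 mol / 7.566e-5 mol photons = 0.23.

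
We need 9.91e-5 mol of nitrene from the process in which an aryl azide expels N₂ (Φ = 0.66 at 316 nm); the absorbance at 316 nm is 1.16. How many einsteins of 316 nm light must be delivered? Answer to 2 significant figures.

1.6e-4 einstein

Photons that must be absorbed: 9.91e-5 / 0.66 = 1.502e-4 mol.
Fraction absorbed: 1 − 10^(−1.16) = 0.9308.
Incident photons needed: 1.502e-4 / 0.9308 = 1.614e-4 mol.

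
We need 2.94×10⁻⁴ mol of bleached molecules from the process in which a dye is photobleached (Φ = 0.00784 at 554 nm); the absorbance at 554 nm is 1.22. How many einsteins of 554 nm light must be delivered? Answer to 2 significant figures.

0.040 einstein

Photons that must be absorbed: 2.94×10⁻⁴ / 0.00784 = 0.03750 mol.
Fraction absorbed: 1 − 10^(−1.22) = 0.9397.
Incident photons needed: 0.03750 / 0.9397 = 0.03991 mol.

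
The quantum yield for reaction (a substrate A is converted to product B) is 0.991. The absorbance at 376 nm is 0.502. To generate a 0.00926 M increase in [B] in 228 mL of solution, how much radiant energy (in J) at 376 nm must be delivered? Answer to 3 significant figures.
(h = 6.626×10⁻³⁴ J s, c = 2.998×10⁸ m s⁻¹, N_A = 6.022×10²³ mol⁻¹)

Product: (0.00926 M)(0.228 L) = 0.002111 mol.
Photons that must be absorbed: 0.002111 / 0.991 = 0.002130 mol.
Fraction absorbed: 1 − 10^(−0.502) = 0.6852.
Incident photons needed: 0.002130 / 0.6852 = 0.003109 mol.
Photon energy: hc/λ = 5.283×10⁻¹⁹ J; per mole, 3.181×10⁵ J mol⁻¹.
Energy required: 0.003109 × 3.181×10⁵ = 989 J.

989 J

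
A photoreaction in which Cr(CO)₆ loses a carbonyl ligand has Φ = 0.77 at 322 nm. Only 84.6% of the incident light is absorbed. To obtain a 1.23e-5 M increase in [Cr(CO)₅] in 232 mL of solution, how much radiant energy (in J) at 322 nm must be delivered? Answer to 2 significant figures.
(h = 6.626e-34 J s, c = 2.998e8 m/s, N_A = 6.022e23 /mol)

Product: (1.23e-5 M)(0.232 L) = 2.854e-6 mol.
Photons that must be absorbed: 2.854e-6 / 0.77 = 3.706e-6 mol.
Incident photons needed: 3.706e-6 / 0.846 = 4.381e-6 mol.
Photon energy: hc/λ = 6.169e-19 J; per mole, 3.715e5 J mol⁻¹.
Energy required: 4.381e-6 × 3.715e5 = 1.6 J.

1.6 J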